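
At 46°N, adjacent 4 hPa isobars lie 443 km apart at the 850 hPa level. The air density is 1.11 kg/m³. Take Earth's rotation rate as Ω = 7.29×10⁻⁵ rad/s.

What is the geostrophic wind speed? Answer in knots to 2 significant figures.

Coriolis parameter at 46°N:
f = 2Ω sin φ = 2 × 7.29×10⁻⁵ × sin 46° = 1.05×10⁻⁴ s⁻¹
Pressure gradient: |∂P/∂n| = 400 Pa / 443000 m = 9.03×10⁻⁴ Pa/m
Geostrophic balance (pressure-gradient force = Coriolis force):
V_g = (1/(fρ)) |∂P/∂n| = 9.03×10⁻⁴ / (1.05×10⁻⁴ × 1.11) = 7.76 m/s
Converting: 7.76 m/s × 1.944 = 15 knots

15 knots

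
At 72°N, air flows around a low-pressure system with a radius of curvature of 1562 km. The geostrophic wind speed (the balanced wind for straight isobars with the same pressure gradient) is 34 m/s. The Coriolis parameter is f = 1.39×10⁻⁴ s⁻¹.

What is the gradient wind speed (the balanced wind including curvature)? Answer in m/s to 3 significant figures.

Around a low, centrifugal force acts outward with Coriolis, so pressure-gradient force balances both:
(1/ρ)|∂P/∂n| = fV + V²/R  →  V² + fR·V − fR·V_g = 0
With fR = 1.39×10⁻⁴ × 1562×10³ m = 217 m/s:
V = [−fR + √((fR)² + 4 fR V_g)]/2 = [−217 + √(217² + 4×217×34)]/2 = 29.9 m/s
Subgeostrophic (V < V_g = 34 m/s), as expected around a low.

29.9 m/s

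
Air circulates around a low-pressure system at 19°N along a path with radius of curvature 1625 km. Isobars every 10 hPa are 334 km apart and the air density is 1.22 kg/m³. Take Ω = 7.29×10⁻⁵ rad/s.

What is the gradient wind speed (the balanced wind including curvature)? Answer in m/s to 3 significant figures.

Coriolis parameter at 19°N:
f = 2Ω sin φ = 2 × 7.29×10⁻⁵ × sin 19° = 4.75×10⁻⁵ s⁻¹
Pressure gradient: |∂P/∂n| = 1000 Pa / 334000 m = 2.99×10⁻³ Pa/m
Geostrophic speed: V_g = |∂P/∂n|/(fρ) = 2.99×10⁻³/(4.75×10⁻⁵ × 1.22) = 51.7 m/s
Around a low, centrifugal force acts outward with Coriolis, so pressure-gradient force balances both:
(1/ρ)|∂P/∂n| = fV + V²/R  →  V² + fR·V − fR·V_g = 0
With fR = 4.75×10⁻⁵ × 1625×10³ m = 77.1 m/s:
V = [−fR + √((fR)² + 4 fR V_g)]/2 = [−77.1 + √(77.1² + 4×77.1×51.7)]/2 = 35.4 m/s
Subgeostrophic (V < V_g = 51.7 m/s), as expected around a low.

35.4 m/s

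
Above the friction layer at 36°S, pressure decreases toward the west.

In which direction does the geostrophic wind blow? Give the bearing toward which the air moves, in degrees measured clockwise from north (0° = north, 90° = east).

180°

The pressure-gradient force points toward the west (bearing 270°).
Geostrophic balance: in the Southern Hemisphere the Coriolis force deflects motion to the left, so the geostrophic wind blows 90° to the left of the pressure-gradient force (low pressure on the right).
Rotating 270° by 90° counterclockwise gives 180° — the wind blows toward the south.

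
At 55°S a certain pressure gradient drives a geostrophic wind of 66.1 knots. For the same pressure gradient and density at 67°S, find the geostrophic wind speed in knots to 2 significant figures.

With the same pressure gradient and density, V_g ∝ 1/f ∝ 1/sin φ.
V₂ = V₁ · sin φ₁ / sin φ₂ = 66.1 × sin 55° / sin 67°
V₂ = 66.1 × 0.8192/0.9205 = 59 knots

59 knots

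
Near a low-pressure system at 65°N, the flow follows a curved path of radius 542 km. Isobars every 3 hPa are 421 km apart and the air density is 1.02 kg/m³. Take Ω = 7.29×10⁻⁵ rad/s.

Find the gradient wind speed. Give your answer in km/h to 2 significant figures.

Coriolis parameter at 65°N:
f = 2Ω sin φ = 2 × 7.29×10⁻⁵ × sin 65° = 1.32×10⁻⁴ s⁻¹
Pressure gradient: |∂P/∂n| = 300 Pa / 421000 m = 7.13×10⁻⁴ Pa/m
Geostrophic speed: V_g = |∂P/∂n|/(fρ) = 7.13×10⁻⁴/(1.32×10⁻⁴ × 1.02) = 5.29 m/s
Around a low, centrifugal force acts outward with Coriolis, so pressure-gradient force balances both:
(1/ρ)|∂P/∂n| = fV + V²/R  →  V² + fR·V − fR·V_g = 0
With fR = 1.32×10⁻⁴ × 542×10³ m = 71.6 m/s:
V = [−fR + √((fR)² + 4 fR V_g)]/2 = [−71.6 + √(71.6² + 4×71.6×5.29)]/2 = 4.95 m/s
Subgeostrophic (V < V_g = 5.29 m/s), as expected around a low.
Converting: 4.95 m/s × 3.6 = 18 km/h

18 km/h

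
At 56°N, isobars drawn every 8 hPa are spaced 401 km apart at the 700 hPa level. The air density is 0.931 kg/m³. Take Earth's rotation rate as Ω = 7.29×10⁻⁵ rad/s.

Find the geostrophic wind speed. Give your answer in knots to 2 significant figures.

34 knots

Coriolis parameter at 56°N:
f = 2Ω sin φ = 2 × 7.29×10⁻⁵ × sin 56° = 1.21×10⁻⁴ s⁻¹
Pressure gradient: |∂P/∂n| = 800 Pa / 401000 m = 2.00×10⁻³ Pa/m
Geostrophic balance (pressure-gradient force = Coriolis force):
V_g = (1/(fρ)) |∂P/∂n| = 2.00×10⁻³ / (1.21×10⁻⁴ × 0.931) = 17.7 m/s
Converting: 17.7 m/s × 1.944 = 34 knots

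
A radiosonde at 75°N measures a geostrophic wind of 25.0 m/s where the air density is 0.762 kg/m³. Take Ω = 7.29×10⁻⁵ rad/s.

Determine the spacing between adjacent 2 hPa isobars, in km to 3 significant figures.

Coriolis parameter at 75°N:
f = 2Ω sin φ = 2 × 7.29×10⁻⁵ × sin 75° = 1.41×10⁻⁴ s⁻¹
Geostrophic balance rearranged: |∂P/∂n| = f ρ V_g
|∂P/∂n| = 1.41×10⁻⁴ × 0.762 × 25.0 = 2.68×10⁻³ Pa/m
Isobar spacing: Δn = ΔP/|∂P/∂n| = 200 Pa / 2.68×10⁻³ Pa/m = 74548 m ≈ 74.5 km

74.5 km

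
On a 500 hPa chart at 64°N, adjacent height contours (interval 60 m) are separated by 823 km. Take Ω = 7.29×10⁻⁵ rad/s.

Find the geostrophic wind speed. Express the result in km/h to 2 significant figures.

20 km/h

Coriolis parameter at 64°N:
f = 2Ω sin φ = 2 × 7.29×10⁻⁵ × sin 64° = 1.31×10⁻⁴ s⁻¹
Height gradient: |∂Z/∂n| = 60 m / 823000 m = 7.29×10⁻⁵
On a pressure surface, geostrophic balance gives V_g = (g/f)|∂Z/∂n|:
V_g = 9.81 × 7.29×10⁻⁵ / 1.31×10⁻⁴ = 5.46 m/s
Converting: 5.46 m/s × 3.6 = 20 km/h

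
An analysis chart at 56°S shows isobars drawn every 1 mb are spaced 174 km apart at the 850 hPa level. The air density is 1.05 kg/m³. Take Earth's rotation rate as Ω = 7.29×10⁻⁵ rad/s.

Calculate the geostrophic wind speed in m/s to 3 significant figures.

Coriolis parameter at 56°S:
f = 2Ω sin φ = 2 × 7.29×10⁻⁵ × sin 56° = 1.21×10⁻⁴ s⁻¹
Pressure gradient: |∂P/∂n| = 100 Pa / 174000 m = 5.75×10⁻⁴ Pa/m
Geostrophic balance (pressure-gradient force = Coriolis force):
V_g = (1/(fρ)) |∂P/∂n| = 5.75×10⁻⁴ / (1.21×10⁻⁴ × 1.05) = 4.53 m/s

4.53 m/s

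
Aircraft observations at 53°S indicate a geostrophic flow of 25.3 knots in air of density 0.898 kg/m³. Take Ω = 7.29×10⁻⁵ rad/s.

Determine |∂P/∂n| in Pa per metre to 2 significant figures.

Coriolis parameter at 53°S:
f = 2Ω sin φ = 2 × 7.29×10⁻⁵ × sin 53° = 1.16×10⁻⁴ s⁻¹
Wind speed in SI: 25.3 knots = 13.0 m/s
Geostrophic balance rearranged: |∂P/∂n| = f ρ V_g
|∂P/∂n| = 1.16×10⁻⁴ × 0.898 × 13.0 = 1.36×10⁻³ Pa/m

1.4×10⁻³ Pa/m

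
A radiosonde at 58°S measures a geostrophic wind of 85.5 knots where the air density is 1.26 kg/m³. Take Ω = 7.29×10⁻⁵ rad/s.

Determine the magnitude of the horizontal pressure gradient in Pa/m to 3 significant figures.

6.85×10⁻³ Pa/m

Coriolis parameter at 58°S:
f = 2Ω sin φ = 2 × 7.29×10⁻⁵ × sin 58° = 1.24×10⁻⁴ s⁻¹
Wind speed in SI: 85.5 knots = 44.0 m/s
Geostrophic balance rearranged: |∂P/∂n| = f ρ V_g
|∂P/∂n| = 1.24×10⁻⁴ × 1.26 × 44.0 = 6.85×10⁻³ Pa/m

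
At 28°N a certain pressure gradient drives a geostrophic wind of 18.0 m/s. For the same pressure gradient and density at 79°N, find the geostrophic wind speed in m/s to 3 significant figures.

8.61 m/s

With the same pressure gradient and density, V_g ∝ 1/f ∝ 1/sin φ.
V₂ = V₁ · sin φ₁ / sin φ₂ = 18.0 × sin 28° / sin 79°
V₂ = 18.0 × 0.4695/0.9816 = 8.61 m/s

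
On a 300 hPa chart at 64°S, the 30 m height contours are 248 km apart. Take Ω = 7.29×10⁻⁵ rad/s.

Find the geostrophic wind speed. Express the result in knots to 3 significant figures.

Coriolis parameter at 64°S:
f = 2Ω sin φ = 2 × 7.29×10⁻⁵ × sin 64° = 1.31×10⁻⁴ s⁻¹
Height gradient: |∂Z/∂n| = 30 m / 248000 m = 1.21×10⁻⁴
On a pressure surface, geostrophic balance gives V_g = (g/f)|∂Z/∂n|:
V_g = 9.81 × 1.21×10⁻⁴ / 1.31×10⁻⁴ = 9.06 m/s
Converting: 9.06 m/s × 1.944 = 17.6 knots

17.6 knots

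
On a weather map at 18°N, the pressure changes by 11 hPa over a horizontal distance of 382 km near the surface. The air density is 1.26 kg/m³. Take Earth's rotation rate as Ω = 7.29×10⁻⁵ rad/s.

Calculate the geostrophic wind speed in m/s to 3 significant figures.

Coriolis parameter at 18°N:
f = 2Ω sin φ = 2 × 7.29×10⁻⁵ × sin 18° = 4.51×10⁻⁵ s⁻¹
Pressure gradient: |∂P/∂n| = 1100 Pa / 382000 m = 2.88×10⁻³ Pa/m
Geostrophic balance (pressure-gradient force = Coriolis force):
V_g = (1/(fρ)) |∂P/∂n| = 2.88×10⁻³ / (4.51×10⁻⁵ × 1.26) = 50.7 m/s

50.7 m/s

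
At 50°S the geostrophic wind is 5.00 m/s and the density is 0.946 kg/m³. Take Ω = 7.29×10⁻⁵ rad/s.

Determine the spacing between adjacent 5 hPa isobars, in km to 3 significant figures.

946 km

Coriolis parameter at 50°S:
f = 2Ω sin φ = 2 × 7.29×10⁻⁵ × sin 50° = 1.12×10⁻⁴ s⁻¹
Geostrophic balance rearranged: |∂P/∂n| = f ρ V_g
|∂P/∂n| = 1.12×10⁻⁴ × 0.946 × 5.00 = 5.28×10⁻⁴ Pa/m
Isobar spacing: Δn = ΔP/|∂P/∂n| = 500 Pa / 5.28×10⁻⁴ Pa/m = 946449 m ≈ 946 km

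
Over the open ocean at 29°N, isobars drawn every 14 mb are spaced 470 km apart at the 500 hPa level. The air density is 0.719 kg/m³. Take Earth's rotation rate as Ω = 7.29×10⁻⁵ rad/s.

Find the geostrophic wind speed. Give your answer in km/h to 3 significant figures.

Coriolis parameter at 29°N:
f = 2Ω sin φ = 2 × 7.29×10⁻⁵ × sin 29° = 7.07×10⁻⁵ s⁻¹
Pressure gradient: |∂P/∂n| = 1400 Pa / 470000 m = 2.98×10⁻³ Pa/m
Geostrophic balance (pressure-gradient force = Coriolis force):
V_g = (1/(fρ)) |∂P/∂n| = 2.98×10⁻³ / (7.07×10⁻⁵ × 0.719) = 58.6 m/s
Converting: 58.6 m/s × 3.6 = 211 km/h

211 km/h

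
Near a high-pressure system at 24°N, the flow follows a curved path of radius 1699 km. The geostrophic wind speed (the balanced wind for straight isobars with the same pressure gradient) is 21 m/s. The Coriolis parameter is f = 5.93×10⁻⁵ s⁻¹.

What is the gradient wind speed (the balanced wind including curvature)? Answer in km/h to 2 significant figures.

Around a high, pressure-gradient force acts outward with centrifugal, so Coriolis balances both:
fV = (1/ρ)|∂P/∂n| + V²/R  →  V² − fR·V + fR·V_g = 0
With fR = 5.93×10⁻⁵ × 1699×10³ m = 101 m/s:
V = [fR − √((fR)² − 4 fR V_g)]/2 = [101 − √(101² − 4×101×21)]/2 = 29.8 m/s
Supergeostrophic (V > V_g = 21 m/s), as expected around a high.
Converting: 29.8 m/s × 3.6 = 110 km/h

110 km/h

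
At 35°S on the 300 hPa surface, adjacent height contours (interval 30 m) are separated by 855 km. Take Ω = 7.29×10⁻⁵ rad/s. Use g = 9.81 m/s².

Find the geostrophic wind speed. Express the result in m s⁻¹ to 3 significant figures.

Coriolis parameter at 35°S:
f = 2Ω sin φ = 2 × 7.29×10⁻⁵ × sin 35° = 8.36×10⁻⁵ s⁻¹
Height gradient: |∂Z/∂n| = 30 m / 855000 m = 3.51×10⁻⁵
On a pressure surface, geostrophic balance gives V_g = (g/f)|∂Z/∂n|:
V_g = 9.81 × 3.51×10⁻⁵ / 8.36×10⁻⁵ = 4.12 m/s

4.12 m s⁻¹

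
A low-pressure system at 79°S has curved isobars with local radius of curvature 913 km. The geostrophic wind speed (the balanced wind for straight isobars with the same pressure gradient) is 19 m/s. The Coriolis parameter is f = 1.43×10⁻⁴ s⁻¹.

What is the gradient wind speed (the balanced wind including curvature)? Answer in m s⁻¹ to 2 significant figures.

Around a low, centrifugal force acts outward with Coriolis, so pressure-gradient force balances both:
(1/ρ)|∂P/∂n| = fV + V²/R  →  V² + fR·V − fR·V_g = 0
With fR = 1.43×10⁻⁴ × 913×10³ m = 131 m/s:
V = [−fR + √((fR)² + 4 fR V_g)]/2 = [−131 + √(131² + 4×131×19)]/2 = 16.8 m/s
Subgeostrophic (V < V_g = 19 m/s), as expected around a low.

17 m s⁻¹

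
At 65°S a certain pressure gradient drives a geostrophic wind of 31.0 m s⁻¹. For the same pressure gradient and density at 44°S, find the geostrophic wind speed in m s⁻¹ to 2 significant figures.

With the same pressure gradient and density, V_g ∝ 1/f ∝ 1/sin φ.
V₂ = V₁ · sin φ₁ / sin φ₂ = 31.0 × sin 65° / sin 44°
V₂ = 31.0 × 0.9063/0.6947 = 40 m s⁻¹

40 m s⁻¹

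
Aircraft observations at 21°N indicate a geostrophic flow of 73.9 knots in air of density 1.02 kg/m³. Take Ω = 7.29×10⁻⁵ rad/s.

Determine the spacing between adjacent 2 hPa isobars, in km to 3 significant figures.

98.7 km

Coriolis parameter at 21°N:
f = 2Ω sin φ = 2 × 7.29×10⁻⁵ × sin 21° = 5.23×10⁻⁵ s⁻¹
Wind speed in SI: 73.9 knots = 38.0 m/s
Geostrophic balance rearranged: |∂P/∂n| = f ρ V_g
|∂P/∂n| = 5.23×10⁻⁵ × 1.02 × 38.0 = 2.03×10⁻³ Pa/m
Isobar spacing: Δn = ΔP/|∂P/∂n| = 200 Pa / 2.03×10⁻³ Pa/m = 98710 m ≈ 98.7 km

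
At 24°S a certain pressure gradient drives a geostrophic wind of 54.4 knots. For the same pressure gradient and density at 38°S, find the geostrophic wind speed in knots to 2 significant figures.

With the same pressure gradient and density, V_g ∝ 1/f ∝ 1/sin φ.
V₂ = V₁ · sin φ₁ / sin φ₂ = 54.4 × sin 24° / sin 38°
V₂ = 54.4 × 0.4067/0.6157 = 36 knots

36 knots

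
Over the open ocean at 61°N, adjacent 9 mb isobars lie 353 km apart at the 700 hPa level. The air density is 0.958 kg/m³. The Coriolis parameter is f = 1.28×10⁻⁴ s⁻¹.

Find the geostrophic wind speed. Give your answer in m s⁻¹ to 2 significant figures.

21 m s⁻¹

Pressure gradient: |∂P/∂n| = 900 Pa / 353000 m = 2.55×10⁻³ Pa/m
Geostrophic balance (pressure-gradient force = Coriolis force):
V_g = (1/(fρ)) |∂P/∂n| = 2.55×10⁻³ / (1.28×10⁻⁴ × 0.958) = 20.8 m/s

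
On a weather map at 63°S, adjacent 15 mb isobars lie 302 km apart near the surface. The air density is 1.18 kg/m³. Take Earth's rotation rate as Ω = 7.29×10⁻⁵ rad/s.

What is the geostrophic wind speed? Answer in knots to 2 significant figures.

Coriolis parameter at 63°S:
f = 2Ω sin φ = 2 × 7.29×10⁻⁵ × sin 63° = 1.30×10⁻⁴ s⁻¹
Pressure gradient: |∂P/∂n| = 1500 Pa / 302000 m = 4.97×10⁻³ Pa/m
Geostrophic balance (pressure-gradient force = Coriolis force):
V_g = (1/(fρ)) |∂P/∂n| = 4.97×10⁻³ / (1.30×10⁻⁴ × 1.18) = 32.4 m/s
Converting: 32.4 m/s × 1.944 = 63 knots

63 knots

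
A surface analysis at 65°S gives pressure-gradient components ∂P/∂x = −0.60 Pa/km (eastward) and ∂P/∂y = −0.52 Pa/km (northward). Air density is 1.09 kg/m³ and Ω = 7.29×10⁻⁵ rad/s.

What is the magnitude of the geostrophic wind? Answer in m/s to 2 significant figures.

5.5 m/s

Coriolis parameter at 65°S:
f = 2Ω sin φ = 2 × 7.29×10⁻⁵ × sin 65° = 1.32×10⁻⁴ s⁻¹
In the Southern Hemisphere f is negative: f = −1.32×10⁻⁴ s⁻¹.
Component geostrophic relations (x east, y north):
u_g = −(1/(fρ)) ∂P/∂y,  v_g = (1/(fρ)) ∂P/∂x
u_g = −(−0.52×10⁻³)/(−1.32×10⁻⁴ × 1.09) = −3.61 m/s;  v_g = (−0.60×10⁻³)/(−1.32×10⁻⁴ × 1.09) = 4.17 m/s
|V_g| = √(u_g² + v_g²) = 5.51 m/s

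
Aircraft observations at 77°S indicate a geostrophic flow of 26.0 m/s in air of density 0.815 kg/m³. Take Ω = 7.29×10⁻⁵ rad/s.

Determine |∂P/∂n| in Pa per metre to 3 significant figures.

3.01×10⁻³ Pa/m

Coriolis parameter at 77°S:
f = 2Ω sin φ = 2 × 7.29×10⁻⁵ × sin 77° = 1.42×10⁻⁴ s⁻¹
Geostrophic balance rearranged: |∂P/∂n| = f ρ V_g
|∂P/∂n| = 1.42×10⁻⁴ × 0.815 × 26.0 = 3.01×10⁻³ Pa/m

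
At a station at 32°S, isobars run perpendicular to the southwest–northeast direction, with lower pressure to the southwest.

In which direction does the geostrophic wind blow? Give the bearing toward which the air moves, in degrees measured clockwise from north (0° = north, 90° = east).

135°

The pressure-gradient force points toward the southwest (bearing 225°).
Geostrophic balance: in the Southern Hemisphere the Coriolis force deflects motion to the left, so the geostrophic wind blows 90° to the left of the pressure-gradient force (low pressure on the right).
Rotating 225° by 90° counterclockwise gives 135° — the wind blows toward the southeast.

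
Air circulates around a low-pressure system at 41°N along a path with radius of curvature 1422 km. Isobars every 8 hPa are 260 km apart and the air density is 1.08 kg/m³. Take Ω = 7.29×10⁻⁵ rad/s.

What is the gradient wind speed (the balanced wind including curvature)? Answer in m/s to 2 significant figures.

25 m/s

Coriolis parameter at 41°N:
f = 2Ω sin φ = 2 × 7.29×10⁻⁵ × sin 41° = 9.57×10⁻⁵ s⁻¹
Pressure gradient: |∂P/∂n| = 800 Pa / 260000 m = 3.08×10⁻³ Pa/m
Geostrophic speed: V_g = |∂P/∂n|/(fρ) = 3.08×10⁻³/(9.57×10⁻⁵ × 1.08) = 29.8 m/s
Around a low, centrifugal force acts outward with Coriolis, so pressure-gradient force balances both:
(1/ρ)|∂P/∂n| = fV + V²/R  →  V² + fR·V − fR·V_g = 0
With fR = 9.57×10⁻⁵ × 1422×10³ m = 136 m/s:
V = [−fR + √((fR)² + 4 fR V_g)]/2 = [−136 + √(136² + 4×136×29.8)]/2 = 25.1 m/s
Subgeostrophic (V < V_g = 29.8 m/s), as expected around a low.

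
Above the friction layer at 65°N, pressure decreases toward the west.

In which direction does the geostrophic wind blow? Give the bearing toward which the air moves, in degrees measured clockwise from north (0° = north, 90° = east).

The pressure-gradient force points toward the west (bearing 270°).
Geostrophic balance: in the Northern Hemisphere the Coriolis force deflects motion to the right, so the geostrophic wind blows 90° to the right of the pressure-gradient force (low pressure on the left).
Rotating 270° by 90° clockwise gives 000° — the wind blows toward the north.

000°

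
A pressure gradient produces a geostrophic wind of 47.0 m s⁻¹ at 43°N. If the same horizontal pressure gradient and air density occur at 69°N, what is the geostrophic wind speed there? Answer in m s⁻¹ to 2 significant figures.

34 m s⁻¹

With the same pressure gradient and density, V_g ∝ 1/f ∝ 1/sin φ.
V₂ = V₁ · sin φ₁ / sin φ₂ = 47.0 × sin 43° / sin 69°
V₂ = 47.0 × 0.6820/0.9336 = 34 m s⁻¹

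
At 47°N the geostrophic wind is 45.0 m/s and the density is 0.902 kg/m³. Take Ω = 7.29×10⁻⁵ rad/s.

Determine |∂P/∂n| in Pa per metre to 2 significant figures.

4.3×10⁻³ Pa/m

Coriolis parameter at 47°N:
f = 2Ω sin φ = 2 × 7.29×10⁻⁵ × sin 47° = 1.07×10⁻⁴ s⁻¹
Geostrophic balance rearranged: |∂P/∂n| = f ρ V_g
|∂P/∂n| = 1.07×10⁻⁴ × 0.902 × 45.0 = 4.33×10⁻³ Pa/m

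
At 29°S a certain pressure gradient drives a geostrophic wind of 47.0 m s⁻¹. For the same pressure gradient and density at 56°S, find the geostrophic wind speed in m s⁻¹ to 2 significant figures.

27 m s⁻¹

With the same pressure gradient and density, V_g ∝ 1/f ∝ 1/sin φ.
V₂ = V₁ · sin φ₁ / sin φ₂ = 47.0 × sin 29° / sin 56°
V₂ = 47.0 × 0.4848/0.8290 = 27 m s⁻¹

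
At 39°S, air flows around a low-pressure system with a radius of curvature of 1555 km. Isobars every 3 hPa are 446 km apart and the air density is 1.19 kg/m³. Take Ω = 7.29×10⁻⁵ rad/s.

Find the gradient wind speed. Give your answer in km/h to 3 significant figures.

21.3 km/h

Coriolis parameter at 39°S:
f = 2Ω sin φ = 2 × 7.29×10⁻⁵ × sin 39° = 9.18×10⁻⁵ s⁻¹
Pressure gradient: |∂P/∂n| = 300 Pa / 446000 m = 6.73×10⁻⁴ Pa/m
Geostrophic speed: V_g = |∂P/∂n|/(fρ) = 6.73×10⁻⁴/(9.18×10⁻⁵ × 1.19) = 6.16 m/s
Around a low, centrifugal force acts outward with Coriolis, so pressure-gradient force balances both:
(1/ρ)|∂P/∂n| = fV + V²/R  →  V² + fR·V − fR·V_g = 0
With fR = 9.18×10⁻⁵ × 1555×10³ m = 143 m/s:
V = [−fR + √((fR)² + 4 fR V_g)]/2 = [−143 + √(143² + 4×143×6.16)]/2 = 5.92 m/s
Subgeostrophic (V < V_g = 6.16 m/s), as expected around a low.
Converting: 5.92 m/s × 3.6 = 21.3 km/h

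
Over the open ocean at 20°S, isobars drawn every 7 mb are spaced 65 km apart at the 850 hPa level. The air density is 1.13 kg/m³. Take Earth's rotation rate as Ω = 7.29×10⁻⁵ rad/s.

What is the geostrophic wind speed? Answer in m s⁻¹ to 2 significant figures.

190 m s⁻¹

Coriolis parameter at 20°S:
f = 2Ω sin φ = 2 × 7.29×10⁻⁵ × sin 20° = 4.99×10⁻⁵ s⁻¹
Pressure gradient: |∂P/∂n| = 700 Pa / 65000 m = 1.08×10⁻² Pa/m
Geostrophic balance (pressure-gradient force = Coriolis force):
V_g = (1/(fρ)) |∂P/∂n| = 1.08×10⁻² / (4.99×10⁻⁵ × 1.13) = 191 m/s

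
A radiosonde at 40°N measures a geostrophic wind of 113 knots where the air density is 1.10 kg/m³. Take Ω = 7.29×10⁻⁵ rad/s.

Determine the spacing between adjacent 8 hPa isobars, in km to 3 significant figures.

Coriolis parameter at 40°N:
f = 2Ω sin φ = 2 × 7.29×10⁻⁵ × sin 40° = 9.37×10⁻⁵ s⁻¹
Wind speed in SI: 113 knots = 58.1 m/s
Geostrophic balance rearranged: |∂P/∂n| = f ρ V_g
|∂P/∂n| = 9.37×10⁻⁵ × 1.10 × 58.1 = 5.99×10⁻³ Pa/m
Isobar spacing: Δn = ΔP/|∂P/∂n| = 800 Pa / 5.99×10⁻³ Pa/m = 133492 m ≈ 133 km

133 km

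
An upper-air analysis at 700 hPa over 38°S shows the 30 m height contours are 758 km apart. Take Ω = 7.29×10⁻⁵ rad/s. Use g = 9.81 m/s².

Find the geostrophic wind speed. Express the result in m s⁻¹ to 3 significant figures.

4.33 m s⁻¹

Coriolis parameter at 38°S:
f = 2Ω sin φ = 2 × 7.29×10⁻⁵ × sin 38° = 8.98×10⁻⁵ s⁻¹
Height gradient: |∂Z/∂n| = 30 m / 758000 m = 3.96×10⁻⁵
On a pressure surface, geostrophic balance gives V_g = (g/f)|∂Z/∂n|:
V_g = 9.81 × 3.96×10⁻⁵ / 8.98×10⁻⁵ = 4.33 m/s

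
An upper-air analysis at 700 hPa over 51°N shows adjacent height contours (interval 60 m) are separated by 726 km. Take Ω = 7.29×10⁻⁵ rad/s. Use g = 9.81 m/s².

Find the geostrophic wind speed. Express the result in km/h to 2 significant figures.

26 km/h

Coriolis parameter at 51°N:
f = 2Ω sin φ = 2 × 7.29×10⁻⁵ × sin 51° = 1.13×10⁻⁴ s⁻¹
Height gradient: |∂Z/∂n| = 60 m / 726000 m = 8.26×10⁻⁵
On a pressure surface, geostrophic balance gives V_g = (g/f)|∂Z/∂n|:
V_g = 9.81 × 8.26×10⁻⁵ / 1.13×10⁻⁴ = 7.16 m/s
Converting: 7.16 m/s × 3.6 = 26 km/h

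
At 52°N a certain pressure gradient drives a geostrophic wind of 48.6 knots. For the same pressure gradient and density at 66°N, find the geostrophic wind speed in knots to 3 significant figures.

With the same pressure gradient and density, V_g ∝ 1/f ∝ 1/sin φ.
V₂ = V₁ · sin φ₁ / sin φ₂ = 48.6 × sin 52° / sin 66°
V₂ = 48.6 × 0.7880/0.9135 = 41.9 knots

41.9 knots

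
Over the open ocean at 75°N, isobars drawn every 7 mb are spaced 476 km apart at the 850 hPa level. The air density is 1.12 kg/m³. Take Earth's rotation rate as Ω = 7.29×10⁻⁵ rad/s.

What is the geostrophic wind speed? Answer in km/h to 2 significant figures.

34 km/h

Coriolis parameter at 75°N:
f = 2Ω sin φ = 2 × 7.29×10⁻⁵ × sin 75° = 1.41×10⁻⁴ s⁻¹
Pressure gradient: |∂P/∂n| = 700 Pa / 476000 m = 1.47×10⁻³ Pa/m
Geostrophic balance (pressure-gradient force = Coriolis force):
V_g = (1/(fρ)) |∂P/∂n| = 1.47×10⁻³ / (1.41×10⁻⁴ × 1.12) = 9.32 m/s
Converting: 9.32 m/s × 3.6 = 34 km/h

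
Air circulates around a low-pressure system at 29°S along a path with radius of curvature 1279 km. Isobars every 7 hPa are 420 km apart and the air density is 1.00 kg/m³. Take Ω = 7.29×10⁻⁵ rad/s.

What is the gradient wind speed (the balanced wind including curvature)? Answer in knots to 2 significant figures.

Coriolis parameter at 29°S:
f = 2Ω sin φ = 2 × 7.29×10⁻⁵ × sin 29° = 7.07×10⁻⁵ s⁻¹
Pressure gradient: |∂P/∂n| = 700 Pa / 420000 m = 1.67×10⁻³ Pa/m
Geostrophic speed: V_g = |∂P/∂n|/(fρ) = 1.67×10⁻³/(7.07×10⁻⁵ × 1.00) = 23.6 m/s
Around a low, centrifugal force acts outward with Coriolis, so pressure-gradient force balances both:
(1/ρ)|∂P/∂n| = fV + V²/R  →  V² + fR·V − fR·V_g = 0
With fR = 7.07×10⁻⁵ × 1279×10³ m = 90.4 m/s:
V = [−fR + √((fR)² + 4 fR V_g)]/2 = [−90.4 + √(90.4² + 4×90.4×23.6)]/2 = 19.4 m/s
Subgeostrophic (V < V_g = 23.6 m/s), as expected around a low.
Converting: 19.4 m/s × 1.944 = 38 knots

38 knots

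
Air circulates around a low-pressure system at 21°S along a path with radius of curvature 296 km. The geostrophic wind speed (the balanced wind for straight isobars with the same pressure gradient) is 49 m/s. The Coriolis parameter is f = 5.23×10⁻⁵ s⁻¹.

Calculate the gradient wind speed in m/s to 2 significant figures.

Around a low, centrifugal force acts outward with Coriolis, so pressure-gradient force balances both:
(1/ρ)|∂P/∂n| = fV + V²/R  →  V² + fR·V − fR·V_g = 0
With fR = 5.23×10⁻⁵ × 296×10³ m = 15.5 m/s:
V = [−fR + √((fR)² + 4 fR V_g)]/2 = [−15.5 + √(15.5² + 4×15.5×49)]/2 = 20.9 m/s
Subgeostrophic (V < V_g = 49 m/s), as expected around a low.

21 m/s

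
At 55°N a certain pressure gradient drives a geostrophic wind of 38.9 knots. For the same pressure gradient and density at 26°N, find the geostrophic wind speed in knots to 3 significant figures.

With the same pressure gradient and density, V_g ∝ 1/f ∝ 1/sin φ.
V₂ = V₁ · sin φ₁ / sin φ₂ = 38.9 × sin 55° / sin 26°
V₂ = 38.9 × 0.8192/0.4384 = 72.7 knots

72.7 knots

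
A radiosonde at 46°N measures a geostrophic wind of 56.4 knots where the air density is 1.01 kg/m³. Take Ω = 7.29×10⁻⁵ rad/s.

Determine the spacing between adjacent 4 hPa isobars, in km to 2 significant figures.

130 km

Coriolis parameter at 46°N:
f = 2Ω sin φ = 2 × 7.29×10⁻⁵ × sin 46° = 1.05×10⁻⁴ s⁻¹
Wind speed in SI: 56.4 knots = 29.0 m/s
Geostrophic balance rearranged: |∂P/∂n| = f ρ V_g
|∂P/∂n| = 1.05×10⁻⁴ × 1.01 × 29.0 = 3.07×10⁻³ Pa/m
Isobar spacing: Δn = ΔP/|∂P/∂n| = 400 Pa / 3.07×10⁻³ Pa/m = 130146 m ≈ 130 km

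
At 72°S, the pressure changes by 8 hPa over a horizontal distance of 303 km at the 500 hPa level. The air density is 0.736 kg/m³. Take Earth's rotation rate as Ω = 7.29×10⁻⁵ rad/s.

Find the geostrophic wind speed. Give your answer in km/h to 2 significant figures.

Coriolis parameter at 72°S:
f = 2Ω sin φ = 2 × 7.29×10⁻⁵ × sin 72° = 1.39×10⁻⁴ s⁻¹
Pressure gradient: |∂P/∂n| = 800 Pa / 303000 m = 2.64×10⁻³ Pa/m
Geostrophic balance (pressure-gradient force = Coriolis force):
V_g = (1/(fρ)) |∂P/∂n| = 2.64×10⁻³ / (1.39×10⁻⁴ × 0.736) = 25.9 m/s
Converting: 25.9 m/s × 3.6 = 93 km/h

93 km/h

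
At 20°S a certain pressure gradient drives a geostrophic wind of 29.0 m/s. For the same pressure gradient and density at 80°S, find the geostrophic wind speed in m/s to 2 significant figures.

10 m/s

With the same pressure gradient and density, V_g ∝ 1/f ∝ 1/sin φ.
V₂ = V₁ · sin φ₁ / sin φ₂ = 29.0 × sin 20° / sin 80°
V₂ = 29.0 × 0.3420/0.9848 = 10 m/s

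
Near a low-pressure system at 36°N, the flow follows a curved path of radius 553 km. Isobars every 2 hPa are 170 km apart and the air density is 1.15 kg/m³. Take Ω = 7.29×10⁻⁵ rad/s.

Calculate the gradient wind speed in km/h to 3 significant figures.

Coriolis parameter at 36°N:
f = 2Ω sin φ = 2 × 7.29×10⁻⁵ × sin 36° = 8.57×10⁻⁵ s⁻¹
Pressure gradient: |∂P/∂n| = 200 Pa / 170000 m = 1.18×10⁻³ Pa/m
Geostrophic speed: V_g = |∂P/∂n|/(fρ) = 1.18×10⁻³/(8.57×10⁻⁵ × 1.15) = 11.9 m/s
Around a low, centrifugal force acts outward with Coriolis, so pressure-gradient force balances both:
(1/ρ)|∂P/∂n| = fV + V²/R  →  V² + fR·V − fR·V_g = 0
With fR = 8.57×10⁻⁵ × 553×10³ m = 47.4 m/s:
V = [−fR + √((fR)² + 4 fR V_g)]/2 = [−47.4 + √(47.4² + 4×47.4×11.9)]/2 = 9.88 m/s
Subgeostrophic (V < V_g = 11.9 m/s), as expected around a low.
Converting: 9.88 m/s × 3.6 = 35.6 km/h

35.6 km/h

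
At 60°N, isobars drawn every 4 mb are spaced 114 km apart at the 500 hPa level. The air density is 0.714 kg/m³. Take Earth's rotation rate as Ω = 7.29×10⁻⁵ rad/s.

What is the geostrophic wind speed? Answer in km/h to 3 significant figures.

Coriolis parameter at 60°N:
f = 2Ω sin φ = 2 × 7.29×10⁻⁵ × sin 60° = 1.26×10⁻⁴ s⁻¹
Pressure gradient: |∂P/∂n| = 400 Pa / 114000 m = 3.51×10⁻³ Pa/m
Geostrophic balance (pressure-gradient force = Coriolis force):
V_g = (1/(fρ)) |∂P/∂n| = 3.51×10⁻³ / (1.26×10⁻⁴ × 0.714) = 38.9 m/s
Converting: 38.9 m/s × 3.6 = 140 km/h

140 km/h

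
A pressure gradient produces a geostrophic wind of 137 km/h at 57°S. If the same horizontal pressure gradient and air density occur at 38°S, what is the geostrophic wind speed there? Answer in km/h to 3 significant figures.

With the same pressure gradient and density, V_g ∝ 1/f ∝ 1/sin φ.
V₂ = V₁ · sin φ₁ / sin φ₂ = 137 × sin 57° / sin 38°
V₂ = 137 × 0.8387/0.6157 = 187 km/h

187 km/h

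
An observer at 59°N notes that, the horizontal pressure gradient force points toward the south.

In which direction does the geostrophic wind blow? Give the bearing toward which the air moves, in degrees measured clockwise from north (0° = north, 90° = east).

270°

The pressure-gradient force points toward the south (bearing 180°).
Geostrophic balance: in the Northern Hemisphere the Coriolis force deflects motion to the right, so the geostrophic wind blows 90° to the right of the pressure-gradient force (low pressure on the left).
Rotating 180° by 90° clockwise gives 270° — the wind blows toward the west.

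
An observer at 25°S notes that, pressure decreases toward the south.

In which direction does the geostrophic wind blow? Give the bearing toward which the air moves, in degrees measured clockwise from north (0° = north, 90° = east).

The pressure-gradient force points toward the south (bearing 180°).
Geostrophic balance: in the Southern Hemisphere the Coriolis force deflects motion to the left, so the geostrophic wind blows 90° to the left of the pressure-gradient force (low pressure on the right).
Rotating 180° by 90° counterclockwise gives 090° — the wind blows toward the east.

090°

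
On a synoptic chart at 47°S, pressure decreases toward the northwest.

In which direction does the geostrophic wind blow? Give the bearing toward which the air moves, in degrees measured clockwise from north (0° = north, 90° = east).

The pressure-gradient force points toward the northwest (bearing 315°).
Geostrophic balance: in the Southern Hemisphere the Coriolis force deflects motion to the left, so the geostrophic wind blows 90° to the left of the pressure-gradient force (low pressure on the right).
Rotating 315° by 90° counterclockwise gives 225° — the wind blows toward the southwest.

225°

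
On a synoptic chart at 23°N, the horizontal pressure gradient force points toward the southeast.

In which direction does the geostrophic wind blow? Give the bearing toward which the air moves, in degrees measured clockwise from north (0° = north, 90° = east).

The pressure-gradient force points toward the southeast (bearing 135°).
Geostrophic balance: in the Northern Hemisphere the Coriolis force deflects motion to the right, so the geostrophic wind blows 90° to the right of the pressure-gradient force (low pressure on the left).
Rotating 135° by 90° clockwise gives 225° — the wind blows toward the southwest.

225°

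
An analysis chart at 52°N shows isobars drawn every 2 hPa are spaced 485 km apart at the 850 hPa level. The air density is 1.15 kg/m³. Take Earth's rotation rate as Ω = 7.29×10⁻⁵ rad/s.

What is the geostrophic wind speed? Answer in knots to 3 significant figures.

Coriolis parameter at 52°N:
f = 2Ω sin φ = 2 × 7.29×10⁻⁵ × sin 52° = 1.15×10⁻⁴ s⁻¹
Pressure gradient: |∂P/∂n| = 200 Pa / 485000 m = 4.12×10⁻⁴ Pa/m
Geostrophic balance (pressure-gradient force = Coriolis force):
V_g = (1/(fρ)) |∂P/∂n| = 4.12×10⁻⁴ / (1.15×10⁻⁴ × 1.15) = 3.12 m/s
Converting: 3.12 m/s × 1.944 = 6.07 knots

6.07 knots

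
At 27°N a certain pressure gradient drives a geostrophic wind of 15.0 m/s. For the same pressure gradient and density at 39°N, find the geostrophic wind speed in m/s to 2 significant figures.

With the same pressure gradient and density, V_g ∝ 1/f ∝ 1/sin φ.
V₂ = V₁ · sin φ₁ / sin φ₂ = 15.0 × sin 27° / sin 39°
V₂ = 15.0 × 0.4540/0.6293 = 11 m/s

11 m/s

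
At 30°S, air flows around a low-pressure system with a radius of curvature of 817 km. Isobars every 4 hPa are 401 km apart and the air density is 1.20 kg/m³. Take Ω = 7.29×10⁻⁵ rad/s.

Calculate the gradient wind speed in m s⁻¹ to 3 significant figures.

Coriolis parameter at 30°S:
f = 2Ω sin φ = 2 × 7.29×10⁻⁵ × sin 30° = 7.29×10⁻⁵ s⁻¹
Pressure gradient: |∂P/∂n| = 400 Pa / 401000 m = 9.98×10⁻⁴ Pa/m
Geostrophic speed: V_g = |∂P/∂n|/(fρ) = 9.98×10⁻⁴/(7.29×10⁻⁵ × 1.20) = 11.4 m/s
Around a low, centrifugal force acts outward with Coriolis, so pressure-gradient force balances both:
(1/ρ)|∂P/∂n| = fV + V²/R  →  V² + fR·V − fR·V_g = 0
With fR = 7.29×10⁻⁵ × 817×10³ m = 59.6 m/s:
V = [−fR + √((fR)² + 4 fR V_g)]/2 = [−59.6 + √(59.6² + 4×59.6×11.4)]/2 = 9.79 m/s
Subgeostrophic (V < V_g = 11.4 m/s), as expected around a low.

9.79 m s⁻¹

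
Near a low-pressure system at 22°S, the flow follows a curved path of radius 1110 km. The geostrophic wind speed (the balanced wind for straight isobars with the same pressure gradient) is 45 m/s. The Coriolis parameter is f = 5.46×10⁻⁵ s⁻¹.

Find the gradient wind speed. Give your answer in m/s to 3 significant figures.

Around a low, centrifugal force acts outward with Coriolis, so pressure-gradient force balances both:
(1/ρ)|∂P/∂n| = fV + V²/R  →  V² + fR·V − fR·V_g = 0
With fR = 5.46×10⁻⁵ × 1110×10³ m = 60.6 m/s:
V = [−fR + √((fR)² + 4 fR V_g)]/2 = [−60.6 + √(60.6² + 4×60.6×45)]/2 = 30.1 m/s
Subgeostrophic (V < V_g = 45 m/s), as expected around a low.

30.1 m/s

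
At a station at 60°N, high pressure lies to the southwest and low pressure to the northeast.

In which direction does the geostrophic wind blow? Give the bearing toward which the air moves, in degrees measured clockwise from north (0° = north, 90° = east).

The pressure-gradient force points toward the northeast (bearing 045°).
Geostrophic balance: in the Northern Hemisphere the Coriolis force deflects motion to the right, so the geostrophic wind blows 90° to the right of the pressure-gradient force (low pressure on the left).
Rotating 045° by 90° clockwise gives 135° — the wind blows toward the southeast.

135°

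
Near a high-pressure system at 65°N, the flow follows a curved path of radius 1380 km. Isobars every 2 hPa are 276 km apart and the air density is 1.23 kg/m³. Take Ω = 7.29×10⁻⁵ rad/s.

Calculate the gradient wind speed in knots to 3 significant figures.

8.89 knots

Coriolis parameter at 65°N:
f = 2Ω sin φ = 2 × 7.29×10⁻⁵ × sin 65° = 1.32×10⁻⁴ s⁻¹
Pressure gradient: |∂P/∂n| = 200 Pa / 276000 m = 7.25×10⁻⁴ Pa/m
Geostrophic speed: V_g = |∂P/∂n|/(fρ) = 7.25×10⁻⁴/(1.32×10⁻⁴ × 1.23) = 4.46 m/s
Around a high, pressure-gradient force acts outward with centrifugal, so Coriolis balances both:
fV = (1/ρ)|∂P/∂n| + V²/R  →  V² − fR·V + fR·V_g = 0
With fR = 1.32×10⁻⁴ × 1380×10³ m = 182 m/s:
V = [fR − √((fR)² − 4 fR V_g)]/2 = [182 − √(182² − 4×182×4.46)]/2 = 4.57 m/s
Supergeostrophic (V > V_g = 4.46 m/s), as expected around a high.
Converting: 4.57 m/s × 1.944 = 8.89 knots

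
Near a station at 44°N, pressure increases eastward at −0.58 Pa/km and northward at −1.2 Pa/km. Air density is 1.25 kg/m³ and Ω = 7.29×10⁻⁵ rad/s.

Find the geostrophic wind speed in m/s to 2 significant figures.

Coriolis parameter at 44°N:
f = 2Ω sin φ = 2 × 7.29×10⁻⁵ × sin 44° = 1.01×10⁻⁴ s⁻¹
Component geostrophic relations (x east, y north):
u_g = −(1/(fρ)) ∂P/∂y,  v_g = (1/(fρ)) ∂P/∂x
u_g = −(−1.2×10⁻³)/(1.01×10⁻⁴ × 1.25) = 9.48 m/s;  v_g = (−0.58×10⁻³)/(1.01×10⁻⁴ × 1.25) = −4.58 m/s
|V_g| = √(u_g² + v_g²) = 10.5 m/s

11 m/s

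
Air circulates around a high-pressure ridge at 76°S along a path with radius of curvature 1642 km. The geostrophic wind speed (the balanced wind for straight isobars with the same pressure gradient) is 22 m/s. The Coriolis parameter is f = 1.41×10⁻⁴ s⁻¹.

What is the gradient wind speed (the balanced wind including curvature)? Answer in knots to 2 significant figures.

48 knots

Around a high, pressure-gradient force acts outward with centrifugal, so Coriolis balances both:
fV = (1/ρ)|∂P/∂n| + V²/R  →  V² − fR·V + fR·V_g = 0
With fR = 1.41×10⁻⁴ × 1642×10³ m = 232 m/s:
V = [fR − √((fR)² − 4 fR V_g)]/2 = [232 − √(232² − 4×232×22)]/2 = 24.6 m/s
Supergeostrophic (V > V_g = 22 m/s), as expected around a high.
Converting: 24.6 m/s × 1.944 = 48 knots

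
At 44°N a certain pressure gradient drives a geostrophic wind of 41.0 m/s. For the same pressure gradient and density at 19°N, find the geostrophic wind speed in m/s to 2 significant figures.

With the same pressure gradient and density, V_g ∝ 1/f ∝ 1/sin φ.
V₂ = V₁ · sin φ₁ / sin φ₂ = 41.0 × sin 44° / sin 19°
V₂ = 41.0 × 0.6947/0.3256 = 87 m/s

87 m/s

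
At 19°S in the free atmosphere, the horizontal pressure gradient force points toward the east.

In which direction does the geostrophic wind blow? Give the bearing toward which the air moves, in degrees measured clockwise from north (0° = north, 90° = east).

The pressure-gradient force points toward the east (bearing 090°).
Geostrophic balance: in the Southern Hemisphere the Coriolis force deflects motion to the left, so the geostrophic wind blows 90° to the left of the pressure-gradient force (low pressure on the right).
Rotating 090° by 90° counterclockwise gives 000° — the wind blows toward the north.

000°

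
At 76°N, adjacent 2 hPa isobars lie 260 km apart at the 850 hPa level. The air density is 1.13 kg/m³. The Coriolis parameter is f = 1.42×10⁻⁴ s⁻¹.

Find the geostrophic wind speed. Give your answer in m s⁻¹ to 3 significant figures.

Pressure gradient: |∂P/∂n| = 200 Pa / 260000 m = 7.69×10⁻⁴ Pa/m
Geostrophic balance (pressure-gradient force = Coriolis force):
V_g = (1/(fρ)) |∂P/∂n| = 7.69×10⁻⁴ / (1.42×10⁻⁴ × 1.13) = 4.79 m/s

4.79 m s⁻¹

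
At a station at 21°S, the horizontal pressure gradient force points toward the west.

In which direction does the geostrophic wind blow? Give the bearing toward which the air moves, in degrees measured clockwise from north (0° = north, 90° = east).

180°

The pressure-gradient force points toward the west (bearing 270°).
Geostrophic balance: in the Southern Hemisphere the Coriolis force deflects motion to the left, so the geostrophic wind blows 90° to the left of the pressure-gradient force (low pressure on the right).
Rotating 270° by 90° counterclockwise gives 180° — the wind blows toward the south.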